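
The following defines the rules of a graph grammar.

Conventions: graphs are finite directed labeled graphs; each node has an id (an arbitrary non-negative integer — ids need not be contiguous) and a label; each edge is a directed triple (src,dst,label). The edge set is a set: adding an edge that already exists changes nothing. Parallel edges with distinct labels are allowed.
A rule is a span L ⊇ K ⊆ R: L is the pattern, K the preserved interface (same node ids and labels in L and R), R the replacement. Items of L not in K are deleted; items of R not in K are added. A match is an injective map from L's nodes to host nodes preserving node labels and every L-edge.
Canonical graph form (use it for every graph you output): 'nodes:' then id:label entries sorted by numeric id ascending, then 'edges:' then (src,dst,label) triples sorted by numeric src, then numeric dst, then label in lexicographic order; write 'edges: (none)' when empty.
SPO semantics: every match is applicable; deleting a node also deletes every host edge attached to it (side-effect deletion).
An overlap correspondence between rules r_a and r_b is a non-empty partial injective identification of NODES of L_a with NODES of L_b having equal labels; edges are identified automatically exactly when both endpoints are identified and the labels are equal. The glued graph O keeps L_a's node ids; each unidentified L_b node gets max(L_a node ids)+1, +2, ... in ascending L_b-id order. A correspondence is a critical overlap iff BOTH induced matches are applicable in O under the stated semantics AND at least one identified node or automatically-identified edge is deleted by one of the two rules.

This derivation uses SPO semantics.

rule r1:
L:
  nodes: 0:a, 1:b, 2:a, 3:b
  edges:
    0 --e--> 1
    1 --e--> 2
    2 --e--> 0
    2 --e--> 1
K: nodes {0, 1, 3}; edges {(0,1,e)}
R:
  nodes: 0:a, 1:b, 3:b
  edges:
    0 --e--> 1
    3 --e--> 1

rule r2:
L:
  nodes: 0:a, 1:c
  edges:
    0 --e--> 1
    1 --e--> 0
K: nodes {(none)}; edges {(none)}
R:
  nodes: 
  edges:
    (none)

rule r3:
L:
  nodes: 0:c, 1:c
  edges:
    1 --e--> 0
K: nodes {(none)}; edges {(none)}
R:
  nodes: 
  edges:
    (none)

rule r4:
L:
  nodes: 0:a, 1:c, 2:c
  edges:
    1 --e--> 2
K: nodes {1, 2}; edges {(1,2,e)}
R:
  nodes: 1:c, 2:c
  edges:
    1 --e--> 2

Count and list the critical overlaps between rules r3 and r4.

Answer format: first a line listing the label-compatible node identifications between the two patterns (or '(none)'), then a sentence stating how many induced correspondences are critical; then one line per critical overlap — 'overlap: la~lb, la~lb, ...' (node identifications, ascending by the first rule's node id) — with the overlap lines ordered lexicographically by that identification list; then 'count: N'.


label-compatible node identifications between L(r3) and L(r4): 0~1, 0~2, 1~1, 1~2
6 of the induced correspondences are critical overlaps of r3 and r4.
overlap: 0~1
overlap: 0~1, 1~2
overlap: 0~2
overlap: 0~2, 1~1
overlap: 1~1
overlap: 1~2
count: 6


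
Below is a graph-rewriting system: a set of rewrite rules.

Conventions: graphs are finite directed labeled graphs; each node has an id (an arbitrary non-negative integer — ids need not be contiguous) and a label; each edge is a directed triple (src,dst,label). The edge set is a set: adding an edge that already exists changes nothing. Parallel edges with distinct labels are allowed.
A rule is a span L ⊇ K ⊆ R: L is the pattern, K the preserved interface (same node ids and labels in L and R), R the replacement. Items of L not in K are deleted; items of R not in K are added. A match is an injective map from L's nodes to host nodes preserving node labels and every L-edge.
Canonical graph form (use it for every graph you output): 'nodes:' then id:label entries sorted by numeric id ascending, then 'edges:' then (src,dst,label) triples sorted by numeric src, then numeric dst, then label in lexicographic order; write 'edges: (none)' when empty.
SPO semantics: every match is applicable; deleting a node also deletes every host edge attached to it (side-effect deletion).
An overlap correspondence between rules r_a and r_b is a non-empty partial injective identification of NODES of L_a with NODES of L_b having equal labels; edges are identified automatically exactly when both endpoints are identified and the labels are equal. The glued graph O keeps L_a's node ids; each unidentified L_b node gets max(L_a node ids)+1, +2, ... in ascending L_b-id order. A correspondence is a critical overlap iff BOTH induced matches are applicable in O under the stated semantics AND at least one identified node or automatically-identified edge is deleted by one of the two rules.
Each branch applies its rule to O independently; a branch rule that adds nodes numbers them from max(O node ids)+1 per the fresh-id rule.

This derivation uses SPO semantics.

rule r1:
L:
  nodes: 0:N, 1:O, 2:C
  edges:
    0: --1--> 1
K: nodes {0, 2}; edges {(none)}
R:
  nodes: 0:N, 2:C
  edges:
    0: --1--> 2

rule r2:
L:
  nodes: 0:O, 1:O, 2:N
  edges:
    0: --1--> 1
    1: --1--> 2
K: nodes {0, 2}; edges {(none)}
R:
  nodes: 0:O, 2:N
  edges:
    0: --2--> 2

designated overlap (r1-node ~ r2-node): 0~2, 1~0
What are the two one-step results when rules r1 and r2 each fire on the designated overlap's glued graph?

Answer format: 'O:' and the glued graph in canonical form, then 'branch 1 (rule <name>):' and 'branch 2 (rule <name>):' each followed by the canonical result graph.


O:
nodes: 0:N, 1:O, 2:C, 3:O
edges: (0,1,1); (1,3,1); (3,0,1)
branch 1 (rule r1):
nodes: 0:N, 2:C, 3:O
edges: (0,2,1); (3,0,1)
branch 2 (rule r2):
nodes: 0:N, 1:O, 2:C
edges: (0,1,1); (1,0,2)


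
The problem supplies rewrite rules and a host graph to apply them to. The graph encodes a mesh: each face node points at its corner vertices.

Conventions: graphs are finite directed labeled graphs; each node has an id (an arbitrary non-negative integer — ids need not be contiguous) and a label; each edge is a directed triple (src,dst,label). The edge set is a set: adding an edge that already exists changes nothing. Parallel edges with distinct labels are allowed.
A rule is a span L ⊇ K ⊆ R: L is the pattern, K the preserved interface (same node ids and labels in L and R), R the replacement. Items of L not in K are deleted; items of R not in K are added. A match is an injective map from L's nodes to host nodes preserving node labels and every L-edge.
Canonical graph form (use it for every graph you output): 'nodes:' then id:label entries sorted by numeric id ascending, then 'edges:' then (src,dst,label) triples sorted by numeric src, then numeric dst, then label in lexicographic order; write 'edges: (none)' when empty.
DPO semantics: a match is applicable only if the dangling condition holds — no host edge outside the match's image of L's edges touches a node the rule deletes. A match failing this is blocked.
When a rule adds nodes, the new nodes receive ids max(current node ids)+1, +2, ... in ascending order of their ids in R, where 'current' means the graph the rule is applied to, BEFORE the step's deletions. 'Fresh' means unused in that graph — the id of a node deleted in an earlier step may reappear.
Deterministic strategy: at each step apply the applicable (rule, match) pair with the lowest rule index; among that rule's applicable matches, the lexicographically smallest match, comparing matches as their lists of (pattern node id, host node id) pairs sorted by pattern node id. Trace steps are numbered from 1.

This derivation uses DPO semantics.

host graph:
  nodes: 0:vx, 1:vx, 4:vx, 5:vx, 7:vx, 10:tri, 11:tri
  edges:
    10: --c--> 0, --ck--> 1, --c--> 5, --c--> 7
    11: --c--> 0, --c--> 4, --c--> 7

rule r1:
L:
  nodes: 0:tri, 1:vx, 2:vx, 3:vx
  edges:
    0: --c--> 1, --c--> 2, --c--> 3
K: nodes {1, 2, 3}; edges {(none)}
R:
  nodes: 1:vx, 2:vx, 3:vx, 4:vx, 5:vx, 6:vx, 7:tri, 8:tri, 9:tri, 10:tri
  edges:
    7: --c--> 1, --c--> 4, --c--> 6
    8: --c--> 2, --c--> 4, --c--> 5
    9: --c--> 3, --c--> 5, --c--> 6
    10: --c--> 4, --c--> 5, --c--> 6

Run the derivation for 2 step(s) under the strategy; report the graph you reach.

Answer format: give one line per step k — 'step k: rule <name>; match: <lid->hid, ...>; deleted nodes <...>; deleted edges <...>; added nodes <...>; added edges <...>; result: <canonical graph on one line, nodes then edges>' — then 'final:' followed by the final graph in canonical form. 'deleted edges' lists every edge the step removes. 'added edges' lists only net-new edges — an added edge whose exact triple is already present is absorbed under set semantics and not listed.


step 1: rule r1; match: 0->11, 1->0, 2->4, 3->7; deleted nodes 11; deleted edges (11,0,c); (11,4,c); (11,7,c); added nodes 12, 13, 14, 15, 16, 17, 18; added edges (15,0,c); (15,12,c); (15,14,c); (16,4,c); (16,12,c); (16,13,c); (17,7,c); (17,13,c); (17,14,c); (18,12,c); (18,13,c); (18,14,c); result: nodes: 0:vx, 1:vx, 4:vx, 5:vx, 7:vx, 10:tri, 12:vx, 13:vx, 14:vx, 15:tri, 16:tri, 17:tri, 18:tri edges: (10,0,c); (10,1,ck); (10,5,c); (10,7,c); (15,0,c); (15,12,c); (15,14,c); (16,4,c); (16,12,c); (16,13,c); (17,7,c); (17,13,c); (17,14,c); (18,12,c); (18,13,c); (18,14,c)
step 2: rule r1; match: 0->15, 1->0, 2->12, 3->14; deleted nodes 15; deleted edges (15,0,c); (15,12,c); (15,14,c); added nodes 19, 20, 21, 22, 23, 24, 25; added edges (22,0,c); (22,19,c); (22,21,c); (23,12,c); (23,19,c); (23,20,c); (24,14,c); (24,20,c); (24,21,c); (25,19,c); (25,20,c); (25,21,c); result: nodes: 0:vx, 1:vx, 4:vx, 5:vx, 7:vx, 10:tri, 12:vx, 13:vx, 14:vx, 16:tri, 17:tri, 18:tri, 19:vx, 20:vx, 21:vx, 22:tri, 23:tri, 24:tri, 25:tri edges: (10,0,c); (10,1,ck); (10,5,c); (10,7,c); (16,4,c); (16,12,c); (16,13,c); (17,7,c); (17,13,c); (17,14,c); (18,12,c); (18,13,c); (18,14,c); (22,0,c); (22,19,c); (22,21,c); (23,12,c); (23,19,c); (23,20,c); (24,14,c); (24,20,c); (24,21,c); (25,19,c); (25,20,c); (25,21,c)
final:
nodes: 0:vx, 1:vx, 4:vx, 5:vx, 7:vx, 10:tri, 12:vx, 13:vx, 14:vx, 16:tri, 17:tri, 18:tri, 19:vx, 20:vx, 21:vx, 22:tri, 23:tri, 24:tri, 25:tri
edges: (10,0,c); (10,1,ck); (10,5,c); (10,7,c); (16,4,c); (16,12,c); (16,13,c); (17,7,c); (17,13,c); (17,14,c); (18,12,c); (18,13,c); (18,14,c); (22,0,c); (22,19,c); (22,21,c); (23,12,c); (23,19,c); (23,20,c); (24,14,c); (24,20,c); (24,21,c); (25,19,c); (25,20,c); (25,21,c)


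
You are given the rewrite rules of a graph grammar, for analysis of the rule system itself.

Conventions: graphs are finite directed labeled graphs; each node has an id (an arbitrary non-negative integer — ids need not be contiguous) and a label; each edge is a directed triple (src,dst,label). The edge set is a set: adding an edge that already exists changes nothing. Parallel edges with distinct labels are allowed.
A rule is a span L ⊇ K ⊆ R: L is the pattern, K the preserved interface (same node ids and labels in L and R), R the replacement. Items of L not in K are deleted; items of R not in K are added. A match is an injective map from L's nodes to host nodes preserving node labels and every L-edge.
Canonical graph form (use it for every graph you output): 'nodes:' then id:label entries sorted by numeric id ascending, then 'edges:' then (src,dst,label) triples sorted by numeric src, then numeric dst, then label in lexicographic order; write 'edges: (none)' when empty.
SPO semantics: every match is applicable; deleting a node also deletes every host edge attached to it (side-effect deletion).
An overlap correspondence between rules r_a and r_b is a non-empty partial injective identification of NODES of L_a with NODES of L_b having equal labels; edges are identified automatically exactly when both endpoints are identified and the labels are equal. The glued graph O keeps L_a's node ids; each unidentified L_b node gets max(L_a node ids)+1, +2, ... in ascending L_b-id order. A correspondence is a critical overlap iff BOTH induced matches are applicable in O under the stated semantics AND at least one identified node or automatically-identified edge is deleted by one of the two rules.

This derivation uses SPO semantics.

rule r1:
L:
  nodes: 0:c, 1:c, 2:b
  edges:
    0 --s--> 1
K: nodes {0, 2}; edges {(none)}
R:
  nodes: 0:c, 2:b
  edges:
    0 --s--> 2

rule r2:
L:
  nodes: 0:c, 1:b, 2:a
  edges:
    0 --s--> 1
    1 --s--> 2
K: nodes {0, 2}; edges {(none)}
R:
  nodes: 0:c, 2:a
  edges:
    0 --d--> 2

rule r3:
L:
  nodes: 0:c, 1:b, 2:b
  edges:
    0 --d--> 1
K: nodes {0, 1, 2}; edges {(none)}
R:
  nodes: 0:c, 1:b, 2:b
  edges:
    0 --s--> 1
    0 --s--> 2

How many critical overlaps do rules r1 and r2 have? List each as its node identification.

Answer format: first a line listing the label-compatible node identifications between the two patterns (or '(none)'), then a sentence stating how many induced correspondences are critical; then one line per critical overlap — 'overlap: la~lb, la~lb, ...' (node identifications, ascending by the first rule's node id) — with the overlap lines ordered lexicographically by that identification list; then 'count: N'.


label-compatible node identifications between L(r1) and L(r2): 0~0, 1~0, 2~1
4 of the induced correspondences are critical overlaps of r1 and r2.
overlap: 0~0, 2~1
overlap: 1~0
overlap: 1~0, 2~1
overlap: 2~1
count: 4


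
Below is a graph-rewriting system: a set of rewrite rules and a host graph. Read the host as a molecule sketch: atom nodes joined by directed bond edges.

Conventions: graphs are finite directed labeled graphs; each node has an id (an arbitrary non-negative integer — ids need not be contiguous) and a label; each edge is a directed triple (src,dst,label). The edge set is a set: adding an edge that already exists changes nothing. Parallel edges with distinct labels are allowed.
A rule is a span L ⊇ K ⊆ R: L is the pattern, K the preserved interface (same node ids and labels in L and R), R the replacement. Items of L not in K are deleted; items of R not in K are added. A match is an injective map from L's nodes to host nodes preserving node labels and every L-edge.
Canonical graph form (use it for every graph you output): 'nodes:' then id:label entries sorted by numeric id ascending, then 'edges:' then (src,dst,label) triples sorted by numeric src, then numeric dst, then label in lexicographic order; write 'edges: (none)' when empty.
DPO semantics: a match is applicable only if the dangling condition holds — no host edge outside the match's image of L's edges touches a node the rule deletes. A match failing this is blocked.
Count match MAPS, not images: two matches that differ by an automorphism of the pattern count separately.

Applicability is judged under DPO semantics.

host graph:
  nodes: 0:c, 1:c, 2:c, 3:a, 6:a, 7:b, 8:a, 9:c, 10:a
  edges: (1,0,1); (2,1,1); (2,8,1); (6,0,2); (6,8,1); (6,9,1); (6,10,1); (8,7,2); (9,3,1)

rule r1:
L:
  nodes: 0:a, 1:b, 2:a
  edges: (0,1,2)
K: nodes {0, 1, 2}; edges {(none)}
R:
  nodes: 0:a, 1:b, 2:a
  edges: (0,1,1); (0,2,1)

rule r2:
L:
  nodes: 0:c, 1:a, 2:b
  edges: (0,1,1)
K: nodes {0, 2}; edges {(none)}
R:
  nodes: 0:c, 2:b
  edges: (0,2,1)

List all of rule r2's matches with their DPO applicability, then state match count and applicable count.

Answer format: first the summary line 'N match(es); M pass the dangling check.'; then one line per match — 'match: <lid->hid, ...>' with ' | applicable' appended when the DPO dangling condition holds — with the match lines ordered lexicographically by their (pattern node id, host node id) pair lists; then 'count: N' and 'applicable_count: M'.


2 match(es); 1 pass the dangling check.
match: 0->2, 1->8, 2->7
match: 0->9, 1->3, 2->7 | applicable
count: 2
applicable_count: 1


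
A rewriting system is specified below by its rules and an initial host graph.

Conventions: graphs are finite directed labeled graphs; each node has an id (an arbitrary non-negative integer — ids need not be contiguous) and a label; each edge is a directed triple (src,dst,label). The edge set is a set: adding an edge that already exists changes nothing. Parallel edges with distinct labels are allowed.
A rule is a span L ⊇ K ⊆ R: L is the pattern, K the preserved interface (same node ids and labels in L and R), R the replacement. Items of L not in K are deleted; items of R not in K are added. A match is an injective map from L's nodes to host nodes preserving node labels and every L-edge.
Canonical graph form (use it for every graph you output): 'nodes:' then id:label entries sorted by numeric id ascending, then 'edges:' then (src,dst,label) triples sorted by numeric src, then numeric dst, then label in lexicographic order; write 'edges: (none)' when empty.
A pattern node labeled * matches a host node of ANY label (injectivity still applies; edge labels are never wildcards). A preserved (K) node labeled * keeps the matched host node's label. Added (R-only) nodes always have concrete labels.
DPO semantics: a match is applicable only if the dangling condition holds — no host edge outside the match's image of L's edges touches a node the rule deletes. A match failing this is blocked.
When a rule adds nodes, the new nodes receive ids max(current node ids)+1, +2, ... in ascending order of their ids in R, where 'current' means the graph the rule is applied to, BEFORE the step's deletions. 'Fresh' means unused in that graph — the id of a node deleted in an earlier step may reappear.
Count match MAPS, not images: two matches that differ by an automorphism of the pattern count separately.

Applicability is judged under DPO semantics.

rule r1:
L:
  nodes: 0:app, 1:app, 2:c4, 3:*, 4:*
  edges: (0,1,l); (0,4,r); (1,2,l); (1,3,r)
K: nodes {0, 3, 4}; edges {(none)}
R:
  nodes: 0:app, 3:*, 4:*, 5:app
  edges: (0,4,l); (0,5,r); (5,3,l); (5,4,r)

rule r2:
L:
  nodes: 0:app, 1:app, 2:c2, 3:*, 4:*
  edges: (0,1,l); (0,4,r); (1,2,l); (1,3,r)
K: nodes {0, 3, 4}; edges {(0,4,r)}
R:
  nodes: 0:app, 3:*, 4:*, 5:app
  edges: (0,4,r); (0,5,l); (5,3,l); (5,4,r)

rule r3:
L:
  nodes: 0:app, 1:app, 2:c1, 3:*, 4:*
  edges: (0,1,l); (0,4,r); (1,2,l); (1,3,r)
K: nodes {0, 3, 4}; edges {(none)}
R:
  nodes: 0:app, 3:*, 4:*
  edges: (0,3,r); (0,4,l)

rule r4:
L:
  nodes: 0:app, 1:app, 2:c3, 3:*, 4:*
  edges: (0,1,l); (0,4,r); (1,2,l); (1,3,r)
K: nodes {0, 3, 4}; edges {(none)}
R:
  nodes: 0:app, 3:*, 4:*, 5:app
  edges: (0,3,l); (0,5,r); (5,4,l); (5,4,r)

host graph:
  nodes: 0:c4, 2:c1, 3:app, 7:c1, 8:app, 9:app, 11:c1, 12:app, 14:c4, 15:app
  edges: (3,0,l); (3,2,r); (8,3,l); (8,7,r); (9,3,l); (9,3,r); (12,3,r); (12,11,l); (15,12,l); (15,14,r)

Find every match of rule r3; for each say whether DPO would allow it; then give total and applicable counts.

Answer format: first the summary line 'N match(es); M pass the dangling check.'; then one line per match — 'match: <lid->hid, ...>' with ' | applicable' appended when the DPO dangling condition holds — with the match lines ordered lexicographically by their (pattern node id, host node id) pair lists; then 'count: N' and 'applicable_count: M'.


1 match(es); 1 pass the dangling check.
match: 0->15, 1->12, 2->11, 3->3, 4->14 | applicable
count: 1
applicable_count: 1


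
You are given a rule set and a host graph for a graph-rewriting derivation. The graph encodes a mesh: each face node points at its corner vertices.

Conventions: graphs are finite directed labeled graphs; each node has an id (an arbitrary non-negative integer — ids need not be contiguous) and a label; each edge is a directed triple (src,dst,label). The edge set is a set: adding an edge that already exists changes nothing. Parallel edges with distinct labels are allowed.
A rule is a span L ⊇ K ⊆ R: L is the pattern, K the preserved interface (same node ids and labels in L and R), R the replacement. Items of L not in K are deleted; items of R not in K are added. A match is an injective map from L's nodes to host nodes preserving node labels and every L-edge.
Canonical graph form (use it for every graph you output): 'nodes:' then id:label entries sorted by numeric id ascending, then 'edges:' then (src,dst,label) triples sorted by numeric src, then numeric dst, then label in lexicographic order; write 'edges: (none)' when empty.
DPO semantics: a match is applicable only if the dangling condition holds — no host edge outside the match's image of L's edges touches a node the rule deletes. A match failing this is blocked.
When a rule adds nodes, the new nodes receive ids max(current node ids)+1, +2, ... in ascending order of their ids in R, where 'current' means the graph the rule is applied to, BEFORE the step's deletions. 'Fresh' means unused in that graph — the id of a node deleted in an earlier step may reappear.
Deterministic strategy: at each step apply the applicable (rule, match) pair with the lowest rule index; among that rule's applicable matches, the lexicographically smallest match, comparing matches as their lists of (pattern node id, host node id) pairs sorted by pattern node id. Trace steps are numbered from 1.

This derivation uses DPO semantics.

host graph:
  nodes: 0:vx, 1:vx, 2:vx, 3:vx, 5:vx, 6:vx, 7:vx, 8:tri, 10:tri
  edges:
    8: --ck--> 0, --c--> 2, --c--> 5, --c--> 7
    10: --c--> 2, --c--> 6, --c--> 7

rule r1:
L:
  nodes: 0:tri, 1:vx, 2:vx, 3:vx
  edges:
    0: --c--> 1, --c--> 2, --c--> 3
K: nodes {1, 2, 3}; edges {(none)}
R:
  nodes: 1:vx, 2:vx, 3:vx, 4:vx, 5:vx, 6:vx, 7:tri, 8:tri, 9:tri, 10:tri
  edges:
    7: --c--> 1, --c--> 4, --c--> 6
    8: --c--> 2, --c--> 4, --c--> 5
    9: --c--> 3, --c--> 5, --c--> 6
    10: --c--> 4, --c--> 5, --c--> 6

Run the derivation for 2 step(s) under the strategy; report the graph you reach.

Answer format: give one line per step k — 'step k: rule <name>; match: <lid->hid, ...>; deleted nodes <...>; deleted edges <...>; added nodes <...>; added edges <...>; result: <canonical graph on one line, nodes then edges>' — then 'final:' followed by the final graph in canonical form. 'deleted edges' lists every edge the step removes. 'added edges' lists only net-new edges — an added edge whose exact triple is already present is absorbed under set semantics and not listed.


step 1: rule r1; match: 0->10, 1->2, 2->6, 3->7; deleted nodes 10; deleted edges (10,2,c); (10,6,c); (10,7,c); added nodes 11, 12, 13, 14, 15, 16, 17; added edges (14,2,c); (14,11,c); (14,13,c); (15,6,c); (15,11,c); (15,12,c); (16,7,c); (16,12,c); (16,13,c); (17,11,c); (17,12,c); (17,13,c); result: nodes: 0:vx, 1:vx, 2:vx, 3:vx, 5:vx, 6:vx, 7:vx, 8:tri, 11:vx, 12:vx, 13:vx, 14:tri, 15:tri, 16:tri, 17:tri edges: (8,0,ck); (8,2,c); (8,5,c); (8,7,c); (14,2,c); (14,11,c); (14,13,c); (15,6,c); (15,11,c); (15,12,c); (16,7,c); (16,12,c); (16,13,c); (17,11,c); (17,12,c); (17,13,c)
step 2: rule r1; match: 0->14, 1->2, 2->11, 3->13; deleted nodes 14; deleted edges (14,2,c); (14,11,c); (14,13,c); added nodes 18, 19, 20, 21, 22, 23, 24; added edges (21,2,c); (21,18,c); (21,20,c); (22,11,c); (22,18,c); (22,19,c); (23,13,c); (23,19,c); (23,20,c); (24,18,c); (24,19,c); (24,20,c); result: nodes: 0:vx, 1:vx, 2:vx, 3:vx, 5:vx, 6:vx, 7:vx, 8:tri, 11:vx, 12:vx, 13:vx, 15:tri, 16:tri, 17:tri, 18:vx, 19:vx, 20:vx, 21:tri, 22:tri, 23:tri, 24:tri edges: (8,0,ck); (8,2,c); (8,5,c); (8,7,c); (15,6,c); (15,11,c); (15,12,c); (16,7,c); (16,12,c); (16,13,c); (17,11,c); (17,12,c); (17,13,c); (21,2,c); (21,18,c); (21,20,c); (22,11,c); (22,18,c); (22,19,c); (23,13,c); (23,19,c); (23,20,c); (24,18,c); (24,19,c); (24,20,c)
final:
nodes: 0:vx, 1:vx, 2:vx, 3:vx, 5:vx, 6:vx, 7:vx, 8:tri, 11:vx, 12:vx, 13:vx, 15:tri, 16:tri, 17:tri, 18:vx, 19:vx, 20:vx, 21:tri, 22:tri, 23:tri, 24:tri
edges: (8,0,ck); (8,2,c); (8,5,c); (8,7,c); (15,6,c); (15,11,c); (15,12,c); (16,7,c); (16,12,c); (16,13,c); (17,11,c); (17,12,c); (17,13,c); (21,2,c); (21,18,c); (21,20,c); (22,11,c); (22,18,c); (22,19,c); (23,13,c); (23,19,c); (23,20,c); (24,18,c); (24,19,c); (24,20,c)


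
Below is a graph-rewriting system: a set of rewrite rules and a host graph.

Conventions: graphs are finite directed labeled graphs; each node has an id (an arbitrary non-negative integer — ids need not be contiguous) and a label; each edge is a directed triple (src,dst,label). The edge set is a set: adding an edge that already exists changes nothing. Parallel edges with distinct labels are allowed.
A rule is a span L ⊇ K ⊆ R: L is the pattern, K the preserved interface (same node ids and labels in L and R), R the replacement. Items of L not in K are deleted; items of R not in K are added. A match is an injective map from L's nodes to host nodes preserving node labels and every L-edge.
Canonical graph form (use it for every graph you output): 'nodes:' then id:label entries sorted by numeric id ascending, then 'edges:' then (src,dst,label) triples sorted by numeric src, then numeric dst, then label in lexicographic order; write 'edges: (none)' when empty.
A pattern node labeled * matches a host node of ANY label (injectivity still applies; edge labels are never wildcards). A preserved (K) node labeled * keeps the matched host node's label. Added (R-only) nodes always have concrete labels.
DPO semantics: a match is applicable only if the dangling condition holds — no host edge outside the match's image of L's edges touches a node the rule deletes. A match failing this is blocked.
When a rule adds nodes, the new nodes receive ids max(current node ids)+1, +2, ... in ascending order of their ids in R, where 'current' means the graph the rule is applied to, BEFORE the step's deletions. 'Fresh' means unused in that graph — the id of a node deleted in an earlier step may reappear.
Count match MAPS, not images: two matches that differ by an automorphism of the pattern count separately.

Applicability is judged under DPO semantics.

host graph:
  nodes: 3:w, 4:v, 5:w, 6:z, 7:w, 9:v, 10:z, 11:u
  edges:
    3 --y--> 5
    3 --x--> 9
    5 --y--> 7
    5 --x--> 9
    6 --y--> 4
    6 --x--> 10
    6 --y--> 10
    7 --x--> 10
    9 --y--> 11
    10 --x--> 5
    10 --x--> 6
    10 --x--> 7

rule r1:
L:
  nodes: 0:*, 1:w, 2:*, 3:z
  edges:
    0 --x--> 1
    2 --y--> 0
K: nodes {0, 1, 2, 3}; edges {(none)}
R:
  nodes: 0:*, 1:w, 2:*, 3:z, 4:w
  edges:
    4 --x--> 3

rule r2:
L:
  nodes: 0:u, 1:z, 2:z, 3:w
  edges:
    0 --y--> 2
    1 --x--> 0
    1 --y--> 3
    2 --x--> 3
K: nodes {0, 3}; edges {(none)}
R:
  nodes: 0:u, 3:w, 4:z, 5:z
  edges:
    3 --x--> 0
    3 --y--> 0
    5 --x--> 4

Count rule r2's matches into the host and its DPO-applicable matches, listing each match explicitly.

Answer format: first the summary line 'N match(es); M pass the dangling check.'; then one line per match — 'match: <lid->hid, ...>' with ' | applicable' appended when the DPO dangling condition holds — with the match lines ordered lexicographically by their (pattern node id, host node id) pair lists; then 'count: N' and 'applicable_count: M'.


0 match(es); 0 pass the dangling check.
count: 0
applicable_count: 0


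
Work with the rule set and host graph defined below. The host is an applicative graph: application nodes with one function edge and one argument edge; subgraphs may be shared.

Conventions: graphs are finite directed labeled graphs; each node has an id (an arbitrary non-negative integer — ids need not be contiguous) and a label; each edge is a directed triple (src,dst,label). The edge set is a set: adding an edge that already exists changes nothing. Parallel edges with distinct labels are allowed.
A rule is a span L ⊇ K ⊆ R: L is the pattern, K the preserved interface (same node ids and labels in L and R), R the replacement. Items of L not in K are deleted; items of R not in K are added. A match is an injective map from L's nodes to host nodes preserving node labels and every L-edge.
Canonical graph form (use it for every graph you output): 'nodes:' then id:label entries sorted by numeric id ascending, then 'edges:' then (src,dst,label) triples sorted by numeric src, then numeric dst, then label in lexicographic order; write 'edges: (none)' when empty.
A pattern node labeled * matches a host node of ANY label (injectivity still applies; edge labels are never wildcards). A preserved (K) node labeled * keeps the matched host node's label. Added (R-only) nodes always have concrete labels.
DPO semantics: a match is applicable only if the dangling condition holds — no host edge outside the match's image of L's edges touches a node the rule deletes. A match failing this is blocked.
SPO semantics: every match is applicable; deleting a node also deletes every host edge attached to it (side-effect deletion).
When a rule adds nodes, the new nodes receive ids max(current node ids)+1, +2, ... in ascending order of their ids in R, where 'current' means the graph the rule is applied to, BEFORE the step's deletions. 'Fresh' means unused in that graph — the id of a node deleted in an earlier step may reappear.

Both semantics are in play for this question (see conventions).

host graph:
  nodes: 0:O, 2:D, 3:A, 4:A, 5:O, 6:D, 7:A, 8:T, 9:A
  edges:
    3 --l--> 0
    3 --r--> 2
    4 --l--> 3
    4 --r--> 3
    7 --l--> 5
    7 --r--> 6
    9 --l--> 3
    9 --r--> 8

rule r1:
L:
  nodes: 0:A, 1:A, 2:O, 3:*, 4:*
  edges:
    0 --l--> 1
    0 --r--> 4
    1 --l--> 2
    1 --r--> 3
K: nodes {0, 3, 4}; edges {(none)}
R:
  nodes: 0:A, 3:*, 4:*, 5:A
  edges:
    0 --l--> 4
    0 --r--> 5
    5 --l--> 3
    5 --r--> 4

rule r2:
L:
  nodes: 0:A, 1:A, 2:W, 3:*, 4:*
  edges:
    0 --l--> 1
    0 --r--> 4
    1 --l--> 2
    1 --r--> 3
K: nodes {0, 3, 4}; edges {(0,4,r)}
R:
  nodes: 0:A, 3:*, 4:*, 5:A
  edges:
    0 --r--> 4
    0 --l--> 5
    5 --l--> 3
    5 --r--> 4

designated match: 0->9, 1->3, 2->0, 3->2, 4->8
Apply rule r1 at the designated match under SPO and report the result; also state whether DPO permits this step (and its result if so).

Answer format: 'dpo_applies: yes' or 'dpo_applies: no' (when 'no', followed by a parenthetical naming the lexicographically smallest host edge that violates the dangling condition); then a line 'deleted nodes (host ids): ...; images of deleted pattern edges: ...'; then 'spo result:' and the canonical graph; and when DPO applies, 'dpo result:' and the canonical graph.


dpo_applies: no
(the rule deletes node 3, which keeps host edge (4,3,l) outside the match image — the dangling condition fails, DPO blocks; SPO proceeds and side-deletes such edges)
deleted nodes (host ids): 0, 3; images of deleted pattern edges: (3,0,l); (3,2,r); (9,3,l); (9,8,r)
spo result:
nodes: 2:D, 4:A, 5:O, 6:D, 7:A, 8:T, 9:A, 10:A
edges: (7,5,l); (7,6,r); (9,8,l); (9,10,r); (10,2,l); (10,8,r)


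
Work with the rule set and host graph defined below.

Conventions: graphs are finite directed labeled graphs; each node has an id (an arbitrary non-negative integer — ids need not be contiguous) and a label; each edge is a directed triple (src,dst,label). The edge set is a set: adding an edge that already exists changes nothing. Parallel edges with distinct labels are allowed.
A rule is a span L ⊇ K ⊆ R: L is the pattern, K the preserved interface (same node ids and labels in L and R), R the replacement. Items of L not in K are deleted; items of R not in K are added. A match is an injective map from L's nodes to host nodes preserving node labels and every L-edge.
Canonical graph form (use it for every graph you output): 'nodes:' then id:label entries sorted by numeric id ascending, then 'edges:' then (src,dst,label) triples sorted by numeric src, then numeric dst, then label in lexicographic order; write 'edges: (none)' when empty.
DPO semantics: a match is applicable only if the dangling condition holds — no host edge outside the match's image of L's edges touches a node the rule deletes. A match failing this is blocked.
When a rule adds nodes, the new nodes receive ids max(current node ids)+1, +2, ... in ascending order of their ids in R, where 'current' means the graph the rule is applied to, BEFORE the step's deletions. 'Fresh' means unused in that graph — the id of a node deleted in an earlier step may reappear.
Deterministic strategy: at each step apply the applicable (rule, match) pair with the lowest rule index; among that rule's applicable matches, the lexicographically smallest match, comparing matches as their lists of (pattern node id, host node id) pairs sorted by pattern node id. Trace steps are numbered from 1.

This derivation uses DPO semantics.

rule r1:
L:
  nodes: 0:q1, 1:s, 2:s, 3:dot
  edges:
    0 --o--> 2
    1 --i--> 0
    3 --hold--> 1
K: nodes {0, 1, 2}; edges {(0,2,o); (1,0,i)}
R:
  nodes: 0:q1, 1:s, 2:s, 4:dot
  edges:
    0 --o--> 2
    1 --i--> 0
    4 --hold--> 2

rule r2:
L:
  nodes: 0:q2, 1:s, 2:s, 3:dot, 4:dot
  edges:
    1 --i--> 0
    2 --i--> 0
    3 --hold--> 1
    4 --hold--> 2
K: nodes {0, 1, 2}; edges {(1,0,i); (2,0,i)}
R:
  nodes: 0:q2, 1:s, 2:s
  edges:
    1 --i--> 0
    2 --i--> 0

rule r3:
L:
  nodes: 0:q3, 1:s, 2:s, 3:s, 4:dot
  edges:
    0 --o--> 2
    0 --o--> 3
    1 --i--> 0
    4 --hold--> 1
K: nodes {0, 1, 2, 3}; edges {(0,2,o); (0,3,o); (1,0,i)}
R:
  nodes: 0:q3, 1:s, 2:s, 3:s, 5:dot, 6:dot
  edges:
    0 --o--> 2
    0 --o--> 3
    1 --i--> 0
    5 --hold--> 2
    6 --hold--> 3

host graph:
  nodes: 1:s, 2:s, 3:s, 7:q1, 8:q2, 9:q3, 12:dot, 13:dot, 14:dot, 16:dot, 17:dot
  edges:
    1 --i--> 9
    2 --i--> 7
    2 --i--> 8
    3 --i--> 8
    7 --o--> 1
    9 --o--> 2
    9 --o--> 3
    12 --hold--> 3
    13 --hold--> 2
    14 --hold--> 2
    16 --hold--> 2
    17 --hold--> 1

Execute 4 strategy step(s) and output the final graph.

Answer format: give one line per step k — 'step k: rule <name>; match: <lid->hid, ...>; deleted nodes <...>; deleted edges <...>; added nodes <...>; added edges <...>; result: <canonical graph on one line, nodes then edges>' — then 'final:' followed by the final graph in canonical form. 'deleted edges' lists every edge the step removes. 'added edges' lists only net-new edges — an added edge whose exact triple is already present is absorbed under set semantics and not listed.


step 1: rule r1; match: 0->7, 1->2, 2->1, 3->13; deleted nodes 13; deleted edges (13,2,hold); added nodes 18; added edges (18,1,hold); result: nodes: 1:s, 2:s, 3:s, 7:q1, 8:q2, 9:q3, 12:dot, 14:dot, 16:dot, 17:dot, 18:dot edges: (1,9,i); (2,7,i); (2,8,i); (3,8,i); (7,1,o); (9,2,o); (9,3,o); (12,3,hold); (14,2,hold); (16,2,hold); (17,1,hold); (18,1,hold)
step 2: rule r1; match: 0->7, 1->2, 2->1, 3->14; deleted nodes 14; deleted edges (14,2,hold); added nodes 19; added edges (19,1,hold); result: nodes: 1:s, 2:s, 3:s, 7:q1, 8:q2, 9:q3, 12:dot, 16:dot, 17:dot, 18:dot, 19:dot edges: (1,9,i); (2,7,i); (2,8,i); (3,8,i); (7,1,o); (9,2,o); (9,3,o); (12,3,hold); (16,2,hold); (17,1,hold); (18,1,hold); (19,1,hold)
step 3: rule r1; match: 0->7, 1->2, 2->1, 3->16; deleted nodes 16; deleted edges (16,2,hold); added nodes 20; added edges (20,1,hold); result: nodes: 1:s, 2:s, 3:s, 7:q1, 8:q2, 9:q3, 12:dot, 17:dot, 18:dot, 19:dot, 20:dot edges: (1,9,i); (2,7,i); (2,8,i); (3,8,i); (7,1,o); (9,2,o); (9,3,o); (12,3,hold); (17,1,hold); (18,1,hold); (19,1,hold); (20,1,hold)
step 4: rule r3; match: 0->9, 1->1, 2->2, 3->3, 4->17; deleted nodes 17; deleted edges (17,1,hold); added nodes 21, 22; added edges (21,2,hold); (22,3,hold); result: nodes: 1:s, 2:s, 3:s, 7:q1, 8:q2, 9:q3, 12:dot, 18:dot, 19:dot, 20:dot, 21:dot, 22:dot edges: (1,9,i); (2,7,i); (2,8,i); (3,8,i); (7,1,o); (9,2,o); (9,3,o); (12,3,hold); (18,1,hold); (19,1,hold); (20,1,hold); (21,2,hold); (22,3,hold)
final:
nodes: 1:s, 2:s, 3:s, 7:q1, 8:q2, 9:q3, 12:dot, 18:dot, 19:dot, 20:dot, 21:dot, 22:dot
edges: (1,9,i); (2,7,i); (2,8,i); (3,8,i); (7,1,o); (9,2,o); (9,3,o); (12,3,hold); (18,1,hold); (19,1,hold); (20,1,hold); (21,2,hold); (22,3,hold)


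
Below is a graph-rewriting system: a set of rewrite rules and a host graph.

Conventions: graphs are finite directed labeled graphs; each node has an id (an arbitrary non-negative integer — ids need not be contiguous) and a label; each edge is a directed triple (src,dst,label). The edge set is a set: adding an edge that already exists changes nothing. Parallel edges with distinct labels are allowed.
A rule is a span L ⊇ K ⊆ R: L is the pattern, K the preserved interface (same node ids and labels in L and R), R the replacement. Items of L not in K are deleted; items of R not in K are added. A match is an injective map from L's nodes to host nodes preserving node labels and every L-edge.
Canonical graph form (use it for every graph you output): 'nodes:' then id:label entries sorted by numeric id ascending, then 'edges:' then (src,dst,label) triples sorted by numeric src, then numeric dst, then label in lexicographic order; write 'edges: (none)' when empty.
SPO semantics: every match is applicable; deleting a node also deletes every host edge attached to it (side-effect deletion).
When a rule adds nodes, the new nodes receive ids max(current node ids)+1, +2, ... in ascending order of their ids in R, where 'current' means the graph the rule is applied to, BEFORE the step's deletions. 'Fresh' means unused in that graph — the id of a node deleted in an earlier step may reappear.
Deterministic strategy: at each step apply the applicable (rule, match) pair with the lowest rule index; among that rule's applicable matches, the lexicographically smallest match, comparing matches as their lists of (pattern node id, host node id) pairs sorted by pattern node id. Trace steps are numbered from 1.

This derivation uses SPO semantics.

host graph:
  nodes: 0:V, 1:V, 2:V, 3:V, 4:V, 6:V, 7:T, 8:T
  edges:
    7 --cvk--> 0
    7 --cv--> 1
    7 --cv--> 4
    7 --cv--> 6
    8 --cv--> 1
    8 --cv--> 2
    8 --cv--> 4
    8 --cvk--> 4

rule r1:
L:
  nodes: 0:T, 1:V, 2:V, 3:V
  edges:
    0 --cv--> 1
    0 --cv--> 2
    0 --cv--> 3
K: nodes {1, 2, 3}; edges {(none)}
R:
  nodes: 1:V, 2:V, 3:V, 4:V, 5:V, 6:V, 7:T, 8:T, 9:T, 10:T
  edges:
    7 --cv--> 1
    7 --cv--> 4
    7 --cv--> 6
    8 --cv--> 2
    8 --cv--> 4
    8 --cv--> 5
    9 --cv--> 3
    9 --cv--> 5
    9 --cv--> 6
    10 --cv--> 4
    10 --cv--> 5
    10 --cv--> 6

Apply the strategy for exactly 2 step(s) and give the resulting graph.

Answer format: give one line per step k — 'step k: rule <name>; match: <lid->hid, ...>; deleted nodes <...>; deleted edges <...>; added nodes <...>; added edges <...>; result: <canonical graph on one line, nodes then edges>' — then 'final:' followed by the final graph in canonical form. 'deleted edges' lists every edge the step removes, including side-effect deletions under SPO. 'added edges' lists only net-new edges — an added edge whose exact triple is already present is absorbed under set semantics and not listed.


step 1: rule r1; match: 0->7, 1->1, 2->4, 3->6; deleted nodes 7; deleted edges (7,0,cvk); (7,1,cv); (7,4,cv); (7,6,cv); added nodes 9, 10, 11, 12, 13, 14, 15; added edges (12,1,cv); (12,9,cv); (12,11,cv); (13,4,cv); (13,9,cv); (13,10,cv); (14,6,cv); (14,10,cv); (14,11,cv); (15,9,cv); (15,10,cv); (15,11,cv); result: nodes: 0:V, 1:V, 2:V, 3:V, 4:V, 6:V, 8:T, 9:V, 10:V, 11:V, 12:T, 13:T, 14:T, 15:T edges: (8,1,cv); (8,2,cv); (8,4,cv); (8,4,cvk); (12,1,cv); (12,9,cv); (12,11,cv); (13,4,cv); (13,9,cv); (13,10,cv); (14,6,cv); (14,10,cv); (14,11,cv); (15,9,cv); (15,10,cv); (15,11,cv)
step 2: rule r1; match: 0->8, 1->1, 2->2, 3->4; deleted nodes 8; deleted edges (8,1,cv); (8,2,cv); (8,4,cv); (8,4,cvk); added nodes 16, 17, 18, 19, 20, 21, 22; added edges (19,1,cv); (19,16,cv); (19,18,cv); (20,2,cv); (20,16,cv); (20,17,cv); (21,4,cv); (21,17,cv); (21,18,cv); (22,16,cv); (22,17,cv); (22,18,cv); result: nodes: 0:V, 1:V, 2:V, 3:V, 4:V, 6:V, 9:V, 10:V, 11:V, 12:T, 13:T, 14:T, 15:T, 16:V, 17:V, 18:V, 19:T, 20:T, 21:T, 22:T edges: (12,1,cv); (12,9,cv); (12,11,cv); (13,4,cv); (13,9,cv); (13,10,cv); (14,6,cv); (14,10,cv); (14,11,cv); (15,9,cv); (15,10,cv); (15,11,cv); (19,1,cv); (19,16,cv); (19,18,cv); (20,2,cv); (20,16,cv); (20,17,cv); (21,4,cv); (21,17,cv); (21,18,cv); (22,16,cv); (22,17,cv); (22,18,cv)
final:
nodes: 0:V, 1:V, 2:V, 3:V, 4:V, 6:V, 9:V, 10:V, 11:V, 12:T, 13:T, 14:T, 15:T, 16:V, 17:V, 18:V, 19:T, 20:T, 21:T, 22:T
edges: (12,1,cv); (12,9,cv); (12,11,cv); (13,4,cv); (13,9,cv); (13,10,cv); (14,6,cv); (14,10,cv); (14,11,cv); (15,9,cv); (15,10,cv); (15,11,cv); (19,1,cv); (19,16,cv); (19,18,cv); (20,2,cv); (20,16,cv); (20,17,cv); (21,4,cv); (21,17,cv); (21,18,cv); (22,16,cv); (22,17,cv); (22,18,cv)


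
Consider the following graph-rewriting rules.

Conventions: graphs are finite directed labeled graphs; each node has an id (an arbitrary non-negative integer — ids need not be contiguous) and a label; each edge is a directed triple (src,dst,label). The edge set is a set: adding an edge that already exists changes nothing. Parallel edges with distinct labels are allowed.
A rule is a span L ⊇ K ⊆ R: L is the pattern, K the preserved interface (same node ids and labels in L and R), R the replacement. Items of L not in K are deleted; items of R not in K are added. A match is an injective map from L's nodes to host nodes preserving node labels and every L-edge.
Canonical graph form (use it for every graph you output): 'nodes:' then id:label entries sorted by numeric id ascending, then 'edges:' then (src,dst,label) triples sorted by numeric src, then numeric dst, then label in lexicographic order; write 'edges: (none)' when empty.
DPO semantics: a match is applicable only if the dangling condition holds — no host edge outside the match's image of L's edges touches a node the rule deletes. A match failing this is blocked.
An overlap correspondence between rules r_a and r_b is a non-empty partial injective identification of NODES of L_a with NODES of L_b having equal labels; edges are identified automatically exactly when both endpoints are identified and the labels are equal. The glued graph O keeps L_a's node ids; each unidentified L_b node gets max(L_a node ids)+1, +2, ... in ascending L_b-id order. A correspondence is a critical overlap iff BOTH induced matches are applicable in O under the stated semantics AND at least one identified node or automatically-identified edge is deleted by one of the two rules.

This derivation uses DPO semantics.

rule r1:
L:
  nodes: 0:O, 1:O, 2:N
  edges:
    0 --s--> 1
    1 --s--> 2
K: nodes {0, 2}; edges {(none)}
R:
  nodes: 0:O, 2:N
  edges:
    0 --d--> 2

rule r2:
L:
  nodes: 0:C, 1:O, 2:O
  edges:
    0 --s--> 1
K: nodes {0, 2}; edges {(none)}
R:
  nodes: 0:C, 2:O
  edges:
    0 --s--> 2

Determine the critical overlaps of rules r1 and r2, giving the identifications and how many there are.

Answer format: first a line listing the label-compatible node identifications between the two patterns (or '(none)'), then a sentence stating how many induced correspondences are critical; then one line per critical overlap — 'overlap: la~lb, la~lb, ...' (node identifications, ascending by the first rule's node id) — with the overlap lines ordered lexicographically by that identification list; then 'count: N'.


label-compatible node identifications between L(r1) and L(r2): 0~1, 0~2, 1~1, 1~2
1 of the induced correspondences is a critical overlap of r1 and r2.
overlap: 1~2
count: 1
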